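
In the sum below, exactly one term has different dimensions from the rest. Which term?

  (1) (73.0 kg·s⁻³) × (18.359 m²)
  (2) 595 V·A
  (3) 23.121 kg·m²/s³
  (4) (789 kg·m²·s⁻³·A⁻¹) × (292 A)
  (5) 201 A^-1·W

(5)

Work out the base dimensions of each:
  (1) [kg·s⁻³] · [m²] = kg·m²·s⁻³
  (2) V·A = J·C⁻¹·A = kg·m²·s⁻³
  (3) kg·m²·s⁻³
  (4) [kg·m²·s⁻³·A⁻¹] · [A] = kg·m²·s⁻³
  (5) W·A⁻¹ = J·s⁻¹·A⁻¹ = kg·m²·s⁻³·A⁻¹
All reduce to kg·m²·s⁻³ except (5), which is kg·m²·s⁻³·A⁻¹.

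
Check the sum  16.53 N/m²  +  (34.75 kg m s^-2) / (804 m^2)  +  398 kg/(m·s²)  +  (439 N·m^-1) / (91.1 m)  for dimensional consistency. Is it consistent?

Dimensions:
  16.53 N/m²:  N·m⁻² = kg·m·s⁻²·m⁻² = kg·m⁻¹·s⁻²
  (34.75 kg m s^-2) / (804 m^2):  [kg·m·s⁻²] / [m²] = kg·m⁻¹·s⁻²
  398 kg/(m·s²):  kg·m⁻¹·s⁻²
  (439 N·m^-1) / (91.1 m):  [kg·s⁻²] / [m] = kg·m⁻¹·s⁻²
Every term reduces to kg·m⁻¹·s⁻².

Yes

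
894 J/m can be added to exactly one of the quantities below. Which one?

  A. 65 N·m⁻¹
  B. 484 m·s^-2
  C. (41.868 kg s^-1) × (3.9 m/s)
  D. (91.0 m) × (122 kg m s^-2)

Reference: J·m⁻¹ = N·m·m⁻¹ = kg·m·s⁻².
Each option:
  A. N·m⁻¹ = kg·m·s⁻²·m⁻¹ = kg·s⁻²
  B. m·s⁻²
  C. [kg·s⁻¹] · [m·s⁻¹] = kg·m·s⁻²  ← same
  D. [m] · [kg·m·s⁻²] = kg·m²·s⁻²
Only C. matches kg·m·s⁻².

C.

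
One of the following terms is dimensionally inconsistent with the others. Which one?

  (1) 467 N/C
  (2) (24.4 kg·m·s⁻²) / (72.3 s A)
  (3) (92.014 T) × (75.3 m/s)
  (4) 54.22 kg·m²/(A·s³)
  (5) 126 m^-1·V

In SI base units:
  (1) N·C⁻¹ = kg·m·s⁻²·(s·A)⁻¹ = kg·m·s⁻³·A⁻¹
  (2) [kg·m·s⁻²] / [s·A] = kg·m·s⁻³·A⁻¹
  (3) [kg·s⁻²·A⁻¹] · [m·s⁻¹] = kg·m·s⁻³·A⁻¹
  (4) kg·m²·s⁻³·A⁻¹
  (5) V·m⁻¹ = J·C⁻¹·m⁻¹ = kg·m·s⁻³·A⁻¹
All reduce to kg·m·s⁻³·A⁻¹ except (4), which is kg·m²·s⁻³·A⁻¹.

(4)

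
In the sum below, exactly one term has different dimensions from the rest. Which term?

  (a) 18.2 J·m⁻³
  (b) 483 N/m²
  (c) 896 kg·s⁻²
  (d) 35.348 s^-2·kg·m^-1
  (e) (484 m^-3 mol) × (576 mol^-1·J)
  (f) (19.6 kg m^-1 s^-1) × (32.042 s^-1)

(c)

Expand each in SI base units:
  (a) J·m⁻³ = N·m·m⁻³ = kg·m⁻¹·s⁻²
  (b) N·m⁻² = kg·m·s⁻²·m⁻² = kg·m⁻¹·s⁻²
  (c) kg·s⁻²
  (d) kg·m⁻¹·s⁻²
  (e) [m⁻³·mol] · [kg·m²·s⁻²·mol⁻¹] = kg·m⁻¹·s⁻²
  (f) [kg·m⁻¹·s⁻¹] · [s⁻¹] = kg·m⁻¹·s⁻²
All reduce to kg·m⁻¹·s⁻² except (c), which is kg·s⁻².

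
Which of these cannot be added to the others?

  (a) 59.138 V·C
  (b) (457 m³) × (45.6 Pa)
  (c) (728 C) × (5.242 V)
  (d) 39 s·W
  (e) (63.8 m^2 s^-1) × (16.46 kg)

Expand each in SI base units:
  (a) C·V = s·A·J·C⁻¹ = kg·m²·s⁻²
  (b) [m³] · [kg·m⁻¹·s⁻²] = kg·m²·s⁻²
  (c) [s·A] · [kg·m²·s⁻³·A⁻¹] = kg·m²·s⁻²
  (d) W·s = J·s⁻¹·s = kg·m²·s⁻²
  (e) [m²·s⁻¹] · [kg] = kg·m²·s⁻¹
All reduce to kg·m²·s⁻² except (e), which is kg·m²·s⁻¹.

(e)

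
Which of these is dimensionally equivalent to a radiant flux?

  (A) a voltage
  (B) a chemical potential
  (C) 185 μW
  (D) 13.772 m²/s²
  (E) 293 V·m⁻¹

(C)

Reference: [radiant flux] = kg·m²·s⁻³.
Each option:
  (A) [voltage] = kg·m²·s⁻³·A⁻¹
  (B) [chemical potential] = kg·m²·s⁻²·mol⁻¹
  (C) W = J·s⁻¹ = kg·m²·s⁻³  ← same
  (D) m²·s⁻²
  (E) V·m⁻¹ = J·C⁻¹·m⁻¹ = kg·m·s⁻³·A⁻¹
Only (C) matches kg·m²·s⁻³.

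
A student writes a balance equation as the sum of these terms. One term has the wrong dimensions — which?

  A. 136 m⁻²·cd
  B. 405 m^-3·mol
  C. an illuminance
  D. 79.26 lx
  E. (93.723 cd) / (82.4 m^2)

Work out the base dimensions of each:
  A. m⁻²·cd
  B. mol·m⁻³ = m⁻³·mol
  C. [illuminance] = m⁻²·cd
  D. lx = lm·m⁻² = m⁻²·cd
  E. [cd] / [m²] = m⁻²·cd
All reduce to m⁻²·cd except B., which is m⁻³·mol.

B.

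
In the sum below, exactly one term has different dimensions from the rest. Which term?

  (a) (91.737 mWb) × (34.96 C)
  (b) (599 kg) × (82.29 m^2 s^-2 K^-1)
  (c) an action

(b)

Dimensions:
  (a) [kg·m²·s⁻²·A⁻¹] · [s·A] = kg·m²·s⁻¹
  (b) [kg] · [m²·s⁻²·K⁻¹] = kg·m²·s⁻²·K⁻¹
  (c) [action] = kg·m²·s⁻¹
All reduce to kg·m²·s⁻¹ except (b), which is kg·m²·s⁻²·K⁻¹.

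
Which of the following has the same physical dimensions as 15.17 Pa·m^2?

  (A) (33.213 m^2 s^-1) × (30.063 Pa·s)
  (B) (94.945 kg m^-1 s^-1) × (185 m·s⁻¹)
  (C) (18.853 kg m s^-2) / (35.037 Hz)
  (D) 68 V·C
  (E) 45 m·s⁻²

(A)

Reference: Pa·m² = N·m⁻²·m² = kg·m·s⁻².
Each option:
  (A) [m²·s⁻¹] · [kg·m⁻¹·s⁻¹] = kg·m·s⁻²  ← same
  (B) [kg·m⁻¹·s⁻¹] · [m·s⁻¹] = kg·s⁻²
  (C) [kg·m·s⁻²] / [s⁻¹] = kg·m·s⁻¹
  (D) C·V = s·A·J·C⁻¹ = kg·m²·s⁻²
  (E) m·s⁻²
Only (A) matches kg·m·s⁻².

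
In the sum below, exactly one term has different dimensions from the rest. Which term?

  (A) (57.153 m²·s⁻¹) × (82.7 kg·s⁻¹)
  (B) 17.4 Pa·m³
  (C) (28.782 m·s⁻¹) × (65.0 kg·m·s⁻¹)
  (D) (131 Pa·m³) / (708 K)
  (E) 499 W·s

In SI base units:
  (A) [m²·s⁻¹] · [kg·s⁻¹] = kg·m²·s⁻²
  (B) Pa·m³ = N·m⁻²·m³ = kg·m²·s⁻²
  (C) [m·s⁻¹] · [kg·m·s⁻¹] = kg·m²·s⁻²
  (D) [kg·m²·s⁻²] / [K] = kg·m²·s⁻²·K⁻¹
  (E) W·s = J·s⁻¹·s = kg·m²·s⁻²
All reduce to kg·m²·s⁻² except (D), which is kg·m²·s⁻²·K⁻¹.

(D)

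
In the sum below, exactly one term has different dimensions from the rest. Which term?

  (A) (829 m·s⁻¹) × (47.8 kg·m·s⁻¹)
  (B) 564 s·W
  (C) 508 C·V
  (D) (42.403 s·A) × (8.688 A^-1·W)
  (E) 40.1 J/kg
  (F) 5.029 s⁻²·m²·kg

(E)

In SI base units:
  (A) [m·s⁻¹] · [kg·m·s⁻¹] = kg·m²·s⁻²
  (B) W·s = J·s⁻¹·s = kg·m²·s⁻²
  (C) C·V = s·A·J·C⁻¹ = kg·m²·s⁻²
  (D) [s·A] · [kg·m²·s⁻³·A⁻¹] = kg·m²·s⁻²
  (E) J·kg⁻¹ = N·m·kg⁻¹ = m²·s⁻²
  (F) kg·m²·s⁻²
All reduce to kg·m²·s⁻² except (E), which is m²·s⁻².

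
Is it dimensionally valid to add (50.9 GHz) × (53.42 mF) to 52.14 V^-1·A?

Yes

In SI base units:
  (50.9 GHz) × (53.42 mF):  [s⁻¹] · [kg⁻¹·m⁻²·s⁴·A²] = kg⁻¹·m⁻²·s³·A²
  52.14 V^-1·A:  A·V⁻¹ = A·(J·C⁻¹)⁻¹ = kg⁻¹·m⁻²·s³·A²
Both are kg⁻¹·m⁻²·s³·A², so they have the same dimensions and can be added.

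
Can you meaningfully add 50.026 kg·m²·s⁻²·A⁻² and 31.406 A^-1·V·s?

Yes

In SI base units:
  50.026 kg·m²·s⁻²·A⁻²:  kg·m²·s⁻²·A⁻²
  31.406 A^-1·V·s:  V·s·A⁻¹ = J·C⁻¹·s·A⁻¹ = kg·m²·s⁻²·A⁻²
Both are kg·m²·s⁻²·A⁻², so they have the same dimensions and can be added.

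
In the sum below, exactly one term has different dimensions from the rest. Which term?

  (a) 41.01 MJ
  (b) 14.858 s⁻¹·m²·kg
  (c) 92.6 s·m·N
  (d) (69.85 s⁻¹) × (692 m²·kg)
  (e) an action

In SI base units:
  (a) J = N·m = kg·m²·s⁻²
  (b) kg·m²·s⁻¹
  (c) N·m·s = kg·m·s⁻²·m·s = kg·m²·s⁻¹
  (d) [s⁻¹] · [kg·m²] = kg·m²·s⁻¹
  (e) [action] = kg·m²·s⁻¹
All reduce to kg·m²·s⁻¹ except (a), which is kg·m²·s⁻².

(a)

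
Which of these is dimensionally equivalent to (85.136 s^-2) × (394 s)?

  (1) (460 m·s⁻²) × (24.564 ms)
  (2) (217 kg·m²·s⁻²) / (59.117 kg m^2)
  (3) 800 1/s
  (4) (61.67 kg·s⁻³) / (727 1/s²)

Reference: [s⁻²] · [s] = s⁻¹.
Each option:
  (1) [m·s⁻²] · [s] = m·s⁻¹
  (2) [kg·m²·s⁻²] / [kg·m²] = s⁻²
  (3) s⁻¹  ← same
  (4) [kg·s⁻³] / [s⁻²] = kg·s⁻¹
Only (3) matches s⁻¹.

(3)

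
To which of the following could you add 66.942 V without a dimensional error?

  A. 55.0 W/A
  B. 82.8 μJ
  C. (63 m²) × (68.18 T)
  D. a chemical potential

A.

Reference: V = J·C⁻¹ = kg·m²·s⁻³·A⁻¹.
Each option:
  A. W·A⁻¹ = J·s⁻¹·A⁻¹ = kg·m²·s⁻³·A⁻¹  ← same
  B. J = N·m = kg·m²·s⁻²
  C. [m²] · [kg·s⁻²·A⁻¹] = kg·m²·s⁻²·A⁻¹
  D. [chemical potential] = kg·m²·s⁻²·mol⁻¹
Only A. matches kg·m²·s⁻³·A⁻¹.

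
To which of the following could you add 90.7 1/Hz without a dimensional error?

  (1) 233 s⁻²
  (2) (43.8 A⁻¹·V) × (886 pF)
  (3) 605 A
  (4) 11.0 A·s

Reference: Hz⁻¹ = (s⁻¹)⁻¹ = s.
Each option:
  (1) s⁻²
  (2) [kg·m²·s⁻³·A⁻²] · [kg⁻¹·m⁻²·s⁴·A²] = s  ← same
  (3) A
  (4) A·s = s·A
Only (2) matches s.

(2)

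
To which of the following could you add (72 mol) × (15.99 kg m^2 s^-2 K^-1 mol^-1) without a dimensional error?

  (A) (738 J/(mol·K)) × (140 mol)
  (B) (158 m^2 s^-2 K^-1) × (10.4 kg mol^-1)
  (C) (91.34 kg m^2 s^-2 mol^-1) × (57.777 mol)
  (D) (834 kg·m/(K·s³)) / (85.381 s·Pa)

(A)

Reference: [mol] · [kg·m²·s⁻²·K⁻¹·mol⁻¹] = kg·m²·s⁻²·K⁻¹.
Each option:
  (A) [kg·m²·s⁻²·K⁻¹·mol⁻¹] · [mol] = kg·m²·s⁻²·K⁻¹  ← same
  (B) [m²·s⁻²·K⁻¹] · [kg·mol⁻¹] = kg·m²·s⁻²·K⁻¹·mol⁻¹
  (C) [kg·m²·s⁻²·mol⁻¹] · [mol] = kg·m²·s⁻²
  (D) [kg·m·s⁻³·K⁻¹] / [kg·m⁻¹·s⁻¹] = m²·s⁻²·K⁻¹
Only (A) matches kg·m²·s⁻²·K⁻¹.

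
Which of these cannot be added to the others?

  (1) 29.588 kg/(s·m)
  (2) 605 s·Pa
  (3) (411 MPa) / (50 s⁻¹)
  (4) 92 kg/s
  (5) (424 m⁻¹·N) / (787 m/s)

(4)

Dimensions:
  (1) kg·m⁻¹·s⁻¹
  (2) Pa·s = N·m⁻²·s = kg·m⁻¹·s⁻¹
  (3) [kg·m⁻¹·s⁻²] / [s⁻¹] = kg·m⁻¹·s⁻¹
  (4) kg·s⁻¹
  (5) [kg·s⁻²] / [m·s⁻¹] = kg·m⁻¹·s⁻¹
All reduce to kg·m⁻¹·s⁻¹ except (4), which is kg·s⁻¹.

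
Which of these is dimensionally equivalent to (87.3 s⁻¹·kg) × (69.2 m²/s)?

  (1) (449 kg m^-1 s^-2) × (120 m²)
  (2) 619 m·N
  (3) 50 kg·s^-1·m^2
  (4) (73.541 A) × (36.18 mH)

Reference: [kg·s⁻¹] · [m²·s⁻¹] = kg·m²·s⁻².
Each option:
  (1) [kg·m⁻¹·s⁻²] · [m²] = kg·m·s⁻²
  (2) N·m = kg·m·s⁻²·m = kg·m²·s⁻²  ← same
  (3) kg·m²·s⁻¹
  (4) [A] · [kg·m²·s⁻²·A⁻²] = kg·m²·s⁻²·A⁻¹
Only (2) matches kg·m²·s⁻².

(2)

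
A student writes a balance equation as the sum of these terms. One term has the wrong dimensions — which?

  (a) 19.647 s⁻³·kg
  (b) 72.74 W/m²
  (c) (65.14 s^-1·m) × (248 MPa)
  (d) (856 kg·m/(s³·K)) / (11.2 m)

(d)

Dimensions:
  (a) kg·s⁻³
  (b) W·m⁻² = J·s⁻¹·m⁻² = kg·s⁻³
  (c) [m·s⁻¹] · [kg·m⁻¹·s⁻²] = kg·s⁻³
  (d) [kg·m·s⁻³·K⁻¹] / [m] = kg·s⁻³·K⁻¹
All reduce to kg·s⁻³ except (d), which is kg·s⁻³·K⁻¹.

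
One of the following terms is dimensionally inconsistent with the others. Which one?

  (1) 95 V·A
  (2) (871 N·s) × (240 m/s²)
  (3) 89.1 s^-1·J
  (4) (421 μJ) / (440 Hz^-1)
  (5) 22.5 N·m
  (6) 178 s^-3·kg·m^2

In SI base units:
  (1) V·A = J·C⁻¹·A = kg·m²·s⁻³
  (2) [kg·m·s⁻¹] · [m·s⁻²] = kg·m²·s⁻³
  (3) J·s⁻¹ = N·m·s⁻¹ = kg·m²·s⁻³
  (4) [kg·m²·s⁻²] / [s] = kg·m²·s⁻³
  (5) N·m = kg·m·s⁻²·m = kg·m²·s⁻²
  (6) kg·m²·s⁻³
All reduce to kg·m²·s⁻³ except (5), which is kg·m²·s⁻².

(5)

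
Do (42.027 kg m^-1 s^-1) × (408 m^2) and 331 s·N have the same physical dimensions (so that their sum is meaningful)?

Yes

Reduce each to base SI dimensions:
  (42.027 kg m^-1 s^-1) × (408 m^2):  [kg·m⁻¹·s⁻¹] · [m²] = kg·m·s⁻¹
  331 s·N:  N·s = kg·m·s⁻²·s = kg·m·s⁻¹
Both are kg·m·s⁻¹, so they have the same dimensions and can be added.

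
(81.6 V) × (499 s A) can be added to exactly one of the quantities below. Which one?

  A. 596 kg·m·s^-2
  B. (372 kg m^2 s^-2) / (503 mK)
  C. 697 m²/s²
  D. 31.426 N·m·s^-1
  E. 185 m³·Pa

E.

Reference: [kg·m²·s⁻³·A⁻¹] · [s·A] = kg·m²·s⁻².
Each option:
  A. kg·m·s⁻²
  B. [kg·m²·s⁻²] / [K] = kg·m²·s⁻²·K⁻¹
  C. m²·s⁻²
  D. N·m·s⁻¹ = kg·m·s⁻²·m·s⁻¹ = kg·m²·s⁻³
  E. Pa·m³ = N·m⁻²·m³ = kg·m²·s⁻²  ← same
Only E. matches kg·m²·s⁻².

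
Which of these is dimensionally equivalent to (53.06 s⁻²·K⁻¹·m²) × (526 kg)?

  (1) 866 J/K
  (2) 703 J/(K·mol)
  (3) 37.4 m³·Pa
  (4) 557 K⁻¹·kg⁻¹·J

(1)

Reference: [m²·s⁻²·K⁻¹] · [kg] = kg·m²·s⁻²·K⁻¹.
Each option:
  (1) J·K⁻¹ = N·m·K⁻¹ = kg·m²·s⁻²·K⁻¹  ← same
  (2) J·mol⁻¹·K⁻¹ = N·m·mol⁻¹·K⁻¹ = kg·m²·s⁻²·K⁻¹·mol⁻¹
  (3) Pa·m³ = N·m⁻²·m³ = kg·m²·s⁻²
  (4) J·kg⁻¹·K⁻¹ = N·m·kg⁻¹·K⁻¹ = m²·s⁻²·K⁻¹
Only (1) matches kg·m²·s⁻²·K⁻¹.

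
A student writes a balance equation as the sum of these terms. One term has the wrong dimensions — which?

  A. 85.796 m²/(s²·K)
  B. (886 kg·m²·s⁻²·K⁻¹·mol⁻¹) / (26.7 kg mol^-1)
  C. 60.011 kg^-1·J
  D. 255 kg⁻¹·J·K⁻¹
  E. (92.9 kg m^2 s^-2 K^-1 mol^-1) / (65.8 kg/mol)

Work out the base dimensions of each:
  A. m²·s⁻²·K⁻¹
  B. [kg·m²·s⁻²·K⁻¹·mol⁻¹] / [kg·mol⁻¹] = m²·s⁻²·K⁻¹
  C. J·kg⁻¹ = N·m·kg⁻¹ = m²·s⁻²
  D. J·kg⁻¹·K⁻¹ = N·m·kg⁻¹·K⁻¹ = m²·s⁻²·K⁻¹
  E. [kg·m²·s⁻²·K⁻¹·mol⁻¹] / [kg·mol⁻¹] = m²·s⁻²·K⁻¹
All reduce to m²·s⁻²·K⁻¹ except C., which is m²·s⁻².

C.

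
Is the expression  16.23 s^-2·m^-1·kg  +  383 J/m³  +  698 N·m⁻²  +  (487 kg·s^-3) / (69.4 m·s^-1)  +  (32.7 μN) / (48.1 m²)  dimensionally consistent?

Reduce each to base SI dimensions:
  16.23 s^-2·m^-1·kg:  kg·m⁻¹·s⁻²
  383 J/m³:  J·m⁻³ = N·m·m⁻³ = kg·m⁻¹·s⁻²
  698 N·m⁻²:  N·m⁻² = kg·m·s⁻²·m⁻² = kg·m⁻¹·s⁻²
  (487 kg·s^-3) / (69.4 m·s^-1):  [kg·s⁻³] / [m·s⁻¹] = kg·m⁻¹·s⁻²
  (32.7 μN) / (48.1 m²):  [kg·m·s⁻²] / [m²] = kg·m⁻¹·s⁻²
Every term reduces to kg·m⁻¹·s⁻².

Yes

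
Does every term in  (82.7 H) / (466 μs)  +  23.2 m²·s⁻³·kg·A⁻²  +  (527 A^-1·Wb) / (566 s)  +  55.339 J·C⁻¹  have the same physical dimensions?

Expand each in SI base units:
  (82.7 H) / (466 μs):  [kg·m²·s⁻²·A⁻²] / [s] = kg·m²·s⁻³·A⁻²
  23.2 m²·s⁻³·kg·A⁻²:  kg·m²·s⁻³·A⁻²
  (527 A^-1·Wb) / (566 s):  [kg·m²·s⁻²·A⁻²] / [s] = kg·m²·s⁻³·A⁻²
  55.339 J·C⁻¹:  J·C⁻¹ = N·m·(s·A)⁻¹ = kg·m²·s⁻³·A⁻¹
The terms do not share a single dimension (kg·m²·s⁻³·A⁻² vs kg·m²·s⁻³·A⁻¹).

No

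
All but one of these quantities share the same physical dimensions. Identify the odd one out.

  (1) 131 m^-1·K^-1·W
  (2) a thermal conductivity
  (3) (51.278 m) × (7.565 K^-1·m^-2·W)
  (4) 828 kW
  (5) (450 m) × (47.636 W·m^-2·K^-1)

Dimensions:
  (1) W·m⁻¹·K⁻¹ = J·s⁻¹·m⁻¹·K⁻¹ = kg·m·s⁻³·K⁻¹
  (2) [thermal conductivity] = kg·m·s⁻³·K⁻¹
  (3) [m] · [kg·s⁻³·K⁻¹] = kg·m·s⁻³·K⁻¹
  (4) W = J·s⁻¹ = kg·m²·s⁻³
  (5) [m] · [kg·s⁻³·K⁻¹] = kg·m·s⁻³·K⁻¹
All reduce to kg·m·s⁻³·K⁻¹ except (4), which is kg·m²·s⁻³.

(4)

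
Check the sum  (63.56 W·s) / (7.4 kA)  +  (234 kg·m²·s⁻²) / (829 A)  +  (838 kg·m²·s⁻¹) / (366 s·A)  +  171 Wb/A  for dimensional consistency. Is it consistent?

Reduce each to base SI dimensions:
  (63.56 W·s) / (7.4 kA):  [kg·m²·s⁻²] / [A] = kg·m²·s⁻²·A⁻¹
  (234 kg·m²·s⁻²) / (829 A):  [kg·m²·s⁻²] / [A] = kg·m²·s⁻²·A⁻¹
  (838 kg·m²·s⁻¹) / (366 s·A):  [kg·m²·s⁻¹] / [s·A] = kg·m²·s⁻²·A⁻¹
  171 Wb/A:  Wb·A⁻¹ = V·s·A⁻¹ = kg·m²·s⁻²·A⁻²
The terms do not share a single dimension (kg·m²·s⁻²·A⁻² vs kg·m²·s⁻²·A⁻¹).

No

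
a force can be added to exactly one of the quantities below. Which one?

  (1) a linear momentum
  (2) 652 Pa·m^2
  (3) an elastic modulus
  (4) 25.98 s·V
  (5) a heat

Reference: [force] = kg·m·s⁻².
Each option:
  (1) [linear momentum] = kg·m·s⁻¹
  (2) Pa·m² = N·m⁻²·m² = kg·m·s⁻²  ← same
  (3) [elastic modulus] = kg·m⁻¹·s⁻²
  (4) V·s = J·C⁻¹·s = kg·m²·s⁻²·A⁻¹
  (5) [heat] = kg·m²·s⁻²
Only (2) matches kg·m·s⁻².

(2)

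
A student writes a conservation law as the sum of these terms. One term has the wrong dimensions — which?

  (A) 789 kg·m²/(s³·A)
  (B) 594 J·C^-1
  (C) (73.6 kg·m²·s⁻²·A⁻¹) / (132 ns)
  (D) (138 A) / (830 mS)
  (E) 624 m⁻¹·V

(E)

Expand each in SI base units:
  (A) kg·m²·s⁻³·A⁻¹
  (B) J·C⁻¹ = N·m·(s·A)⁻¹ = kg·m²·s⁻³·A⁻¹
  (C) [kg·m²·s⁻²·A⁻¹] / [s] = kg·m²·s⁻³·A⁻¹
  (D) [A] / [kg⁻¹·m⁻²·s³·A²] = kg·m²·s⁻³·A⁻¹
  (E) V·m⁻¹ = J·C⁻¹·m⁻¹ = kg·m·s⁻³·A⁻¹
All reduce to kg·m²·s⁻³·A⁻¹ except (E), which is kg·m·s⁻³·A⁻¹.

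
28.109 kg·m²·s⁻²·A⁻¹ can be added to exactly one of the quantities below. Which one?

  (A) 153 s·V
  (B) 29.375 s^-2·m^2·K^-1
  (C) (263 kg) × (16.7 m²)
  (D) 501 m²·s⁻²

(A)

Reference: kg·m²·s⁻²·A⁻¹.
Each option:
  (A) V·s = J·C⁻¹·s = kg·m²·s⁻²·A⁻¹  ← same
  (B) m²·s⁻²·K⁻¹
  (C) [kg] · [m²] = kg·m²
  (D) m²·s⁻²
Only (A) matches kg·m²·s⁻²·A⁻¹.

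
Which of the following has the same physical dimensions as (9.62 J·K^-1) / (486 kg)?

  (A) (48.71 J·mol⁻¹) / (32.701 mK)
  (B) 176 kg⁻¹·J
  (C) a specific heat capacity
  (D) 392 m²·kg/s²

Reference: [kg·m²·s⁻²·K⁻¹] / [kg] = m²·s⁻²·K⁻¹.
Each option:
  (A) [kg·m²·s⁻²·mol⁻¹] / [K] = kg·m²·s⁻²·K⁻¹·mol⁻¹
  (B) J·kg⁻¹ = N·m·kg⁻¹ = m²·s⁻²
  (C) [specific heat capacity] = m²·s⁻²·K⁻¹  ← same
  (D) kg·m²·s⁻²
Only (C) matches m²·s⁻²·K⁻¹.

(C)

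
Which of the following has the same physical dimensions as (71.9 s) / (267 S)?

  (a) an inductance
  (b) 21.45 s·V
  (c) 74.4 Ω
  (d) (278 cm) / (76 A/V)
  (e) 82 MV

Reference: [s] / [kg⁻¹·m⁻²·s³·A²] = kg·m²·s⁻²·A⁻².
Each option:
  (a) [inductance] = kg·m²·s⁻²·A⁻²  ← same
  (b) V·s = J·C⁻¹·s = kg·m²·s⁻²·A⁻¹
  (c) Ω = V·A⁻¹ = kg·m²·s⁻³·A⁻²
  (d) [m] / [kg⁻¹·m⁻²·s³·A²] = kg·m³·s⁻³·A⁻²
  (e) V = J·C⁻¹ = kg·m²·s⁻³·A⁻¹
Only (a) matches kg·m²·s⁻²·A⁻².

(a)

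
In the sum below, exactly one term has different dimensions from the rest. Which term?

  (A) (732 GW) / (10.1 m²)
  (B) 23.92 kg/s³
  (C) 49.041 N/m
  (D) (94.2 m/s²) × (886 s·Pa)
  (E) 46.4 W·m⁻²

Reduce each to base SI dimensions:
  (A) [kg·m²·s⁻³] / [m²] = kg·s⁻³
  (B) kg·s⁻³
  (C) N·m⁻¹ = kg·m·s⁻²·m⁻¹ = kg·s⁻²
  (D) [m·s⁻²] · [kg·m⁻¹·s⁻¹] = kg·s⁻³
  (E) W·m⁻² = J·s⁻¹·m⁻² = kg·s⁻³
All reduce to kg·s⁻³ except (C), which is kg·s⁻².

(C)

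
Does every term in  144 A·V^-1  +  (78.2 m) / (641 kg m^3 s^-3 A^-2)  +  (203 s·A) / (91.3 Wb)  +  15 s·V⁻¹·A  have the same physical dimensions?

No

In SI base units:
  144 A·V^-1:  A·V⁻¹ = A·(J·C⁻¹)⁻¹ = kg⁻¹·m⁻²·s³·A²
  (78.2 m) / (641 kg m^3 s^-3 A^-2):  [m] / [kg·m³·s⁻³·A⁻²] = kg⁻¹·m⁻²·s³·A²
  (203 s·A) / (91.3 Wb):  [s·A] / [kg·m²·s⁻²·A⁻¹] = kg⁻¹·m⁻²·s³·A²
  15 s·V⁻¹·A:  A·s·V⁻¹ = A·s·(J·C⁻¹)⁻¹ = kg⁻¹·m⁻²·s⁴·A²
The terms do not share a single dimension (kg⁻¹·m⁻²·s³·A² vs kg⁻¹·m⁻²·s⁴·A²).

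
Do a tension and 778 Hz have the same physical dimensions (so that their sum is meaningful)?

No

Expand each in SI base units:
  a tension:  [tension] = kg·m·s⁻²
  778 Hz:  Hz = s⁻¹
kg·m·s⁻² ≠ s⁻¹, so they cannot be added.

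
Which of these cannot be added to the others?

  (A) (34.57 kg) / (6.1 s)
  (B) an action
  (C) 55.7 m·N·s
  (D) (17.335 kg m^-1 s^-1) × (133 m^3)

(A)

Expand each in SI base units:
  (A) [kg] / [s] = kg·s⁻¹
  (B) [action] = kg·m²·s⁻¹
  (C) N·m·s = kg·m·s⁻²·m·s = kg·m²·s⁻¹
  (D) [kg·m⁻¹·s⁻¹] · [m³] = kg·m²·s⁻¹
All reduce to kg·m²·s⁻¹ except (A), which is kg·s⁻¹.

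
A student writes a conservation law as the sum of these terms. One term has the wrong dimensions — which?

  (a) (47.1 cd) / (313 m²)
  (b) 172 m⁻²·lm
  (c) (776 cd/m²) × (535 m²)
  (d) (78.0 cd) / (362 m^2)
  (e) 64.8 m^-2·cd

Dimensions:
  (a) [cd] / [m²] = m⁻²·cd
  (b) lm·m⁻² = cd·m⁻² = m⁻²·cd
  (c) [m⁻²·cd] · [m²] = cd
  (d) [cd] / [m²] = m⁻²·cd
  (e) cd·m⁻² = m⁻²·cd
All reduce to m⁻²·cd except (c), which is cd.

(c)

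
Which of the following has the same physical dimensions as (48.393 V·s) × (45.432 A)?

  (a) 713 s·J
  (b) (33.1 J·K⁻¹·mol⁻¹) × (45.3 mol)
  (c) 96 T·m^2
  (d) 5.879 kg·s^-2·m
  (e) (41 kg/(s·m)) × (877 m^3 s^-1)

(e)

Reference: [kg·m²·s⁻²·A⁻¹] · [A] = kg·m²·s⁻².
Each option:
  (a) J·s = N·m·s = kg·m²·s⁻¹
  (b) [kg·m²·s⁻²·K⁻¹·mol⁻¹] · [mol] = kg·m²·s⁻²·K⁻¹
  (c) T·m² = Wb·m⁻²·m² = kg·m²·s⁻²·A⁻¹
  (d) kg·m·s⁻²
  (e) [kg·m⁻¹·s⁻¹] · [m³·s⁻¹] = kg·m²·s⁻²  ← same
Only (e) matches kg·m²·s⁻².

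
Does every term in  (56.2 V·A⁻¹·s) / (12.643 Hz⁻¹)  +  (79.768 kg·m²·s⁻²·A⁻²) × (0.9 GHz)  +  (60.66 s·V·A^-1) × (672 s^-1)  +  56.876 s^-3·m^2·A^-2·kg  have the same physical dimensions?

Yes

Work out the base dimensions of each:
  (56.2 V·A⁻¹·s) / (12.643 Hz⁻¹):  [kg·m²·s⁻²·A⁻²] / [s] = kg·m²·s⁻³·A⁻²
  (79.768 kg·m²·s⁻²·A⁻²) × (0.9 GHz):  [kg·m²·s⁻²·A⁻²] · [s⁻¹] = kg·m²·s⁻³·A⁻²
  (60.66 s·V·A^-1) × (672 s^-1):  [kg·m²·s⁻²·A⁻²] · [s⁻¹] = kg·m²·s⁻³·A⁻²
  56.876 s^-3·m^2·A^-2·kg:  kg·m²·s⁻³·A⁻²
Every term reduces to kg·m²·s⁻³·A⁻².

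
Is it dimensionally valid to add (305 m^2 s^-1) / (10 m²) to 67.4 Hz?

Reduce each to base SI dimensions:
  (305 m^2 s^-1) / (10 m²):  [m²·s⁻¹] / [m²] = s⁻¹
  67.4 Hz:  Hz = s⁻¹
Both are s⁻¹, so they have the same dimensions and can be added.

Yes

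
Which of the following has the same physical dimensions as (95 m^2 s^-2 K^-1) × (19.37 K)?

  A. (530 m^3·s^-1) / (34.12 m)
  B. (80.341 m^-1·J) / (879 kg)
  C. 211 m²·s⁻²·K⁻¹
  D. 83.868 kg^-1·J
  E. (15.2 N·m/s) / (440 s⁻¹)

D.

Reference: [m²·s⁻²·K⁻¹] · [K] = m²·s⁻².
Each option:
  A. [m³·s⁻¹] / [m] = m²·s⁻¹
  B. [kg·m·s⁻²] / [kg] = m·s⁻²
  C. m²·s⁻²·K⁻¹
  D. J·kg⁻¹ = N·m·kg⁻¹ = m²·s⁻²  ← same
  E. [kg·m²·s⁻³] / [s⁻¹] = kg·m²·s⁻²
Only D. matches m²·s⁻².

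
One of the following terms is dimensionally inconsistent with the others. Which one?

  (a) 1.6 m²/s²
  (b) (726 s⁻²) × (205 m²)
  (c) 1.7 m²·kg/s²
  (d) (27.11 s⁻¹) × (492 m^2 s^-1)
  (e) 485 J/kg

(c)

In SI base units:
  (a) m²·s⁻²
  (b) [s⁻²] · [m²] = m²·s⁻²
  (c) kg·m²·s⁻²
  (d) [s⁻¹] · [m²·s⁻¹] = m²·s⁻²
  (e) J·kg⁻¹ = N·m·kg⁻¹ = m²·s⁻²
All reduce to m²·s⁻² except (c), which is kg·m²·s⁻².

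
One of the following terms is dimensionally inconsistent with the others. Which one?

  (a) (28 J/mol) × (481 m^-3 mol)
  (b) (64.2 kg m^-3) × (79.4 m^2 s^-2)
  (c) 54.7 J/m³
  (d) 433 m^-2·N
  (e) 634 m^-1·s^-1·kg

(e)

In SI base units:
  (a) [kg·m²·s⁻²·mol⁻¹] · [m⁻³·mol] = kg·m⁻¹·s⁻²
  (b) [kg·m⁻³] · [m²·s⁻²] = kg·m⁻¹·s⁻²
  (c) J·m⁻³ = N·m·m⁻³ = kg·m⁻¹·s⁻²
  (d) N·m⁻² = kg·m·s⁻²·m⁻² = kg·m⁻¹·s⁻²
  (e) kg·m⁻¹·s⁻¹
All reduce to kg·m⁻¹·s⁻² except (e), which is kg·m⁻¹·s⁻¹.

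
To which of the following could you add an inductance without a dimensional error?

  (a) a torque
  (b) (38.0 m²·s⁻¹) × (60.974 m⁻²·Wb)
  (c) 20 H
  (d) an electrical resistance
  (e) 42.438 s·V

Reference: [inductance] = kg·m²·s⁻²·A⁻².
Each option:
  (a) [torque] = kg·m²·s⁻²
  (b) [m²·s⁻¹] · [kg·s⁻²·A⁻¹] = kg·m²·s⁻³·A⁻¹
  (c) H = V·s·A⁻¹ = kg·m²·s⁻²·A⁻²  ← same
  (d) [electrical resistance] = kg·m²·s⁻³·A⁻²
  (e) V·s = J·C⁻¹·s = kg·m²·s⁻²·A⁻¹
Only (c) matches kg·m²·s⁻²·A⁻².

(c)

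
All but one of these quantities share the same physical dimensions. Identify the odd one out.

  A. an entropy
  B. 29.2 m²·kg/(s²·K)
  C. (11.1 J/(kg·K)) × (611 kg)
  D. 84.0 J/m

Dimensions:
  A. [entropy] = kg·m²·s⁻²·K⁻¹
  B. kg·m²·s⁻²·K⁻¹
  C. [m²·s⁻²·K⁻¹] · [kg] = kg·m²·s⁻²·K⁻¹
  D. J·m⁻¹ = N·m·m⁻¹ = kg·m·s⁻²
All reduce to kg·m²·s⁻²·K⁻¹ except D., which is kg·m·s⁻².

D.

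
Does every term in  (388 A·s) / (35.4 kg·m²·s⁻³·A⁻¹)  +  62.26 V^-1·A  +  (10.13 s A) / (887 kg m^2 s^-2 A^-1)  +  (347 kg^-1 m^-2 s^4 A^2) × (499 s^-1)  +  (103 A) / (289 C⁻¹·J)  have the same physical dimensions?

No

In SI base units:
  (388 A·s) / (35.4 kg·m²·s⁻³·A⁻¹):  [s·A] / [kg·m²·s⁻³·A⁻¹] = kg⁻¹·m⁻²·s⁴·A²
  62.26 V^-1·A:  A·V⁻¹ = A·(J·C⁻¹)⁻¹ = kg⁻¹·m⁻²·s³·A²
  (10.13 s A) / (887 kg m^2 s^-2 A^-1):  [s·A] / [kg·m²·s⁻²·A⁻¹] = kg⁻¹·m⁻²·s³·A²
  (347 kg^-1 m^-2 s^4 A^2) × (499 s^-1):  [kg⁻¹·m⁻²·s⁴·A²] · [s⁻¹] = kg⁻¹·m⁻²·s³·A²
  (103 A) / (289 C⁻¹·J):  [A] / [kg·m²·s⁻³·A⁻¹] = kg⁻¹·m⁻²·s³·A²
The terms do not share a single dimension (kg⁻¹·m⁻²·s³·A² vs kg⁻¹·m⁻²·s⁴·A²).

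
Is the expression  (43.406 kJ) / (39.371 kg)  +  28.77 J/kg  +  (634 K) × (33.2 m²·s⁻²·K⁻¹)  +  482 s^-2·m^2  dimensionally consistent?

Expand each in SI base units:
  (43.406 kJ) / (39.371 kg):  [kg·m²·s⁻²] / [kg] = m²·s⁻²
  28.77 J/kg:  J·kg⁻¹ = N·m·kg⁻¹ = m²·s⁻²
  (634 K) × (33.2 m²·s⁻²·K⁻¹):  [K] · [m²·s⁻²·K⁻¹] = m²·s⁻²
  482 s^-2·m^2:  m²·s⁻²
Every term reduces to m²·s⁻².

Yes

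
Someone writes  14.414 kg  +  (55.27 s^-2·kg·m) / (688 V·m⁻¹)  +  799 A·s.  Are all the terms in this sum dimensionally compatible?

No

Reduce each to base SI dimensions:
  14.414 kg:  kg
  (55.27 s^-2·kg·m) / (688 V·m⁻¹):  [kg·m·s⁻²] / [kg·m·s⁻³·A⁻¹] = s·A
  799 A·s:  A·s = s·A
The terms do not share a single dimension (kg vs s·A).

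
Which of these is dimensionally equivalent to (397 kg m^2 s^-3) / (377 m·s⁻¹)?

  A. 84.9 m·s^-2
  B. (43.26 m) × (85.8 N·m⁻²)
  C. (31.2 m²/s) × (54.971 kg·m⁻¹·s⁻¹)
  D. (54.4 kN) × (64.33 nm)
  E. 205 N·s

Reference: [kg·m²·s⁻³] / [m·s⁻¹] = kg·m·s⁻².
Each option:
  A. m·s⁻²
  B. [m] · [kg·m⁻¹·s⁻²] = kg·s⁻²
  C. [m²·s⁻¹] · [kg·m⁻¹·s⁻¹] = kg·m·s⁻²  ← same
  D. [kg·m·s⁻²] · [m] = kg·m²·s⁻²
  E. N·s = kg·m·s⁻²·s = kg·m·s⁻¹
Only C. matches kg·m·s⁻².

C.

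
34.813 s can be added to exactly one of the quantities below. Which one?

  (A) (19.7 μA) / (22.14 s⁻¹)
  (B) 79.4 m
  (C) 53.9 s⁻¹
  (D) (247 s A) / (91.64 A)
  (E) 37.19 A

Reference: s.
Each option:
  (A) [A] / [s⁻¹] = s·A
  (B) m
  (C) s⁻¹
  (D) [s·A] / [A] = s  ← same
  (E) A
Only (D) matches s.

(D)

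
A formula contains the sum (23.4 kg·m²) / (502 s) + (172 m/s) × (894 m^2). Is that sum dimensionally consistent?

No

Reduce each to base SI dimensions:
  (23.4 kg·m²) / (502 s):  [kg·m²] / [s] = kg·m²·s⁻¹
  (172 m/s) × (894 m^2):  [m·s⁻¹] · [m²] = m³·s⁻¹
kg·m²·s⁻¹ ≠ m³·s⁻¹, so they cannot be added.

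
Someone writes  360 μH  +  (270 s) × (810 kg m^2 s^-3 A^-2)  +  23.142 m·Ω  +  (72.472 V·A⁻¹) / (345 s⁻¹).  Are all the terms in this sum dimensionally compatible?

No

Work out the base dimensions of each:
  360 μH:  H = V·s·A⁻¹ = kg·m²·s⁻²·A⁻²
  (270 s) × (810 kg m^2 s^-3 A^-2):  [s] · [kg·m²·s⁻³·A⁻²] = kg·m²·s⁻²·A⁻²
  23.142 m·Ω:  Ω·m = V·A⁻¹·m = kg·m³·s⁻³·A⁻²
  (72.472 V·A⁻¹) / (345 s⁻¹):  [kg·m²·s⁻³·A⁻²] / [s⁻¹] = kg·m²·s⁻²·A⁻²
The terms do not share a single dimension (kg·m²·s⁻²·A⁻² vs kg·m³·s⁻³·A⁻²).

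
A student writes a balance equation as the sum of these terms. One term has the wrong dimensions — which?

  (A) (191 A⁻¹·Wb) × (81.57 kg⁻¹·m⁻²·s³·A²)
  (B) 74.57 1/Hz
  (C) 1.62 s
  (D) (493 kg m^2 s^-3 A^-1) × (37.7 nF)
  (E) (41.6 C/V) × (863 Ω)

(D)

Expand each in SI base units:
  (A) [kg·m²·s⁻²·A⁻²] · [kg⁻¹·m⁻²·s³·A²] = s
  (B) Hz⁻¹ = (s⁻¹)⁻¹ = s
  (C) s
  (D) [kg·m²·s⁻³·A⁻¹] · [kg⁻¹·m⁻²·s⁴·A²] = s·A
  (E) [kg⁻¹·m⁻²·s⁴·A²] · [kg·m²·s⁻³·A⁻²] = s
All reduce to s except (D), which is s·A.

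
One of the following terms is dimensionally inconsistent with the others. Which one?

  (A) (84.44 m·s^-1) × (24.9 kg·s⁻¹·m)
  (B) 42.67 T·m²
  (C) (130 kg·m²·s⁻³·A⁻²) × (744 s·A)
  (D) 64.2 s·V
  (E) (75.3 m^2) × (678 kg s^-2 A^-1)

(A)

In SI base units:
  (A) [m·s⁻¹] · [kg·m·s⁻¹] = kg·m²·s⁻²
  (B) T·m² = Wb·m⁻²·m² = kg·m²·s⁻²·A⁻¹
  (C) [kg·m²·s⁻³·A⁻²] · [s·A] = kg·m²·s⁻²·A⁻¹
  (D) V·s = J·C⁻¹·s = kg·m²·s⁻²·A⁻¹
  (E) [m²] · [kg·s⁻²·A⁻¹] = kg·m²·s⁻²·A⁻¹
All reduce to kg·m²·s⁻²·A⁻¹ except (A), which is kg·m²·s⁻².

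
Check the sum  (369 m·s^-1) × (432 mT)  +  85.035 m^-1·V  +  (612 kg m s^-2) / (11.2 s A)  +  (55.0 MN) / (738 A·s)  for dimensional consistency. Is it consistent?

Yes

In SI base units:
  (369 m·s^-1) × (432 mT):  [m·s⁻¹] · [kg·s⁻²·A⁻¹] = kg·m·s⁻³·A⁻¹
  85.035 m^-1·V:  V·m⁻¹ = J·C⁻¹·m⁻¹ = kg·m·s⁻³·A⁻¹
  (612 kg m s^-2) / (11.2 s A):  [kg·m·s⁻²] / [s·A] = kg·m·s⁻³·A⁻¹
  (55.0 MN) / (738 A·s):  [kg·m·s⁻²] / [s·A] = kg·m·s⁻³·A⁻¹
Every term reduces to kg·m·s⁻³·A⁻¹.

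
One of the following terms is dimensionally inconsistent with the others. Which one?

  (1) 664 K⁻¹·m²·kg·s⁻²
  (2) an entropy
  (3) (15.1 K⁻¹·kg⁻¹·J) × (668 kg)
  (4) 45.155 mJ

(4)

Work out the base dimensions of each:
  (1) kg·m²·s⁻²·K⁻¹
  (2) [entropy] = kg·m²·s⁻²·K⁻¹
  (3) [m²·s⁻²·K⁻¹] · [kg] = kg·m²·s⁻²·K⁻¹
  (4) J = N·m = kg·m²·s⁻²
All reduce to kg·m²·s⁻²·K⁻¹ except (4), which is kg·m²·s⁻².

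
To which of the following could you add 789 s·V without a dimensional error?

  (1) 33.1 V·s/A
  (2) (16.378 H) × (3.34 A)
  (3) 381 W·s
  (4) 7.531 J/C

Reference: V·s = J·C⁻¹·s = kg·m²·s⁻²·A⁻¹.
Each option:
  (1) V·s·A⁻¹ = J·C⁻¹·s·A⁻¹ = kg·m²·s⁻²·A⁻²
  (2) [kg·m²·s⁻²·A⁻²] · [A] = kg·m²·s⁻²·A⁻¹  ← same
  (3) W·s = J·s⁻¹·s = kg·m²·s⁻²
  (4) J·C⁻¹ = N·m·(s·A)⁻¹ = kg·m²·s⁻³·A⁻¹
Only (2) matches kg·m²·s⁻²·A⁻¹.

(2)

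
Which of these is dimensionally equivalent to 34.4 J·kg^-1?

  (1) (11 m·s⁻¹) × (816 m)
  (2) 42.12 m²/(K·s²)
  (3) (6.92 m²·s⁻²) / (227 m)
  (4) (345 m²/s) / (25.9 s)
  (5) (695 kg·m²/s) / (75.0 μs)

Reference: J·kg⁻¹ = N·m·kg⁻¹ = m²·s⁻².
Each option:
  (1) [m·s⁻¹] · [m] = m²·s⁻¹
  (2) m²·s⁻²·K⁻¹
  (3) [m²·s⁻²] / [m] = m·s⁻²
  (4) [m²·s⁻¹] / [s] = m²·s⁻²  ← same
  (5) [kg·m²·s⁻¹] / [s] = kg·m²·s⁻²
Only (4) matches m²·s⁻².

(4)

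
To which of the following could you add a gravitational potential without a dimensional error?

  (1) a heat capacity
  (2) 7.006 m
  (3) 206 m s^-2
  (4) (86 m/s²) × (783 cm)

Reference: [gravitational potential] = m²·s⁻².
Each option:
  (1) [heat capacity] = kg·m²·s⁻²·K⁻¹
  (2) m
  (3) m·s⁻²
  (4) [m·s⁻²] · [m] = m²·s⁻²  ← same
Only (4) matches m²·s⁻².

(4)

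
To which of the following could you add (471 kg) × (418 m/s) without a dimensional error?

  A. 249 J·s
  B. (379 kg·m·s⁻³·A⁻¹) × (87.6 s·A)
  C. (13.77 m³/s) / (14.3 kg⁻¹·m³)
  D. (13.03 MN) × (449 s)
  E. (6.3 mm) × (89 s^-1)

Reference: [kg] · [m·s⁻¹] = kg·m·s⁻¹.
Each option:
  A. J·s = N·m·s = kg·m²·s⁻¹
  B. [kg·m·s⁻³·A⁻¹] · [s·A] = kg·m·s⁻²
  C. [m³·s⁻¹] / [kg⁻¹·m³] = kg·s⁻¹
  D. [kg·m·s⁻²] · [s] = kg·m·s⁻¹  ← same
  E. [m] · [s⁻¹] = m·s⁻¹
Only D. matches kg·m·s⁻¹.

D.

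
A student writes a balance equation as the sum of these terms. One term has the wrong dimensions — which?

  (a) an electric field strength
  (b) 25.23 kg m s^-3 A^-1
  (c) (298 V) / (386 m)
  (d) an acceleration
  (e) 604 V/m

(d)

Work out the base dimensions of each:
  (a) [electric field strength] = kg·m·s⁻³·A⁻¹
  (b) kg·m·s⁻³·A⁻¹
  (c) [kg·m²·s⁻³·A⁻¹] / [m] = kg·m·s⁻³·A⁻¹
  (d) [acceleration] = m·s⁻²
  (e) V·m⁻¹ = J·C⁻¹·m⁻¹ = kg·m·s⁻³·A⁻¹
All reduce to kg·m·s⁻³·A⁻¹ except (d), which is m·s⁻².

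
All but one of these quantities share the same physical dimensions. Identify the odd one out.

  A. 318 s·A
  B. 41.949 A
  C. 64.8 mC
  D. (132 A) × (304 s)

Work out the base dimensions of each:
  A. A·s = s·A
  B. A
  C. C = s·A
  D. [A] · [s] = s·A
All reduce to s·A except B., which is A.

B.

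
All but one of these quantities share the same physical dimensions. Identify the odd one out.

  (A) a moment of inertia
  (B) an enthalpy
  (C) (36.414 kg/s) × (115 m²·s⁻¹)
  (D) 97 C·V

Work out the base dimensions of each:
  (A) [moment of inertia] = kg·m²
  (B) [enthalpy] = kg·m²·s⁻²
  (C) [kg·s⁻¹] · [m²·s⁻¹] = kg·m²·s⁻²
  (D) C·V = s·A·J·C⁻¹ = kg·m²·s⁻²
All reduce to kg·m²·s⁻² except (A), which is kg·m².

(A)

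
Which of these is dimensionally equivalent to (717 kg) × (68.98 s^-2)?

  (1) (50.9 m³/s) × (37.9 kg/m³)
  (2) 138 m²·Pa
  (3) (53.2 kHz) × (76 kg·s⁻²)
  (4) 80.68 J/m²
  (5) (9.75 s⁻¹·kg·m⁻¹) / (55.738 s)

(4)

Reference: [kg] · [s⁻²] = kg·s⁻².
Each option:
  (1) [m³·s⁻¹] · [kg·m⁻³] = kg·s⁻¹
  (2) Pa·m² = N·m⁻²·m² = kg·m·s⁻²
  (3) [s⁻¹] · [kg·s⁻²] = kg·s⁻³
  (4) J·m⁻² = N·m·m⁻² = kg·s⁻²  ← same
  (5) [kg·m⁻¹·s⁻¹] / [s] = kg·m⁻¹·s⁻²
Only (4) matches kg·s⁻².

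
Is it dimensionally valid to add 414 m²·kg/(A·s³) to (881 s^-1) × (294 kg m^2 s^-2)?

Dimensions:
  414 m²·kg/(A·s³):  kg·m²·s⁻³·A⁻¹
  (881 s^-1) × (294 kg m^2 s^-2):  [s⁻¹] · [kg·m²·s⁻²] = kg·m²·s⁻³
kg·m²·s⁻³·A⁻¹ ≠ kg·m²·s⁻³, so they cannot be added.

No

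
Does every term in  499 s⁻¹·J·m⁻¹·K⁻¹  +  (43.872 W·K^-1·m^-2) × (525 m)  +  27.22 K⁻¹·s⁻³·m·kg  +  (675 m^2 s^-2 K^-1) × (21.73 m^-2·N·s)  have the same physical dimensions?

Yes

Reduce each to base SI dimensions:
  499 s⁻¹·J·m⁻¹·K⁻¹:  J·s⁻¹·m⁻¹·K⁻¹ = N·m·s⁻¹·m⁻¹·K⁻¹ = kg·m·s⁻³·K⁻¹
  (43.872 W·K^-1·m^-2) × (525 m):  [kg·s⁻³·K⁻¹] · [m] = kg·m·s⁻³·K⁻¹
  27.22 K⁻¹·s⁻³·m·kg:  kg·m·s⁻³·K⁻¹
  (675 m^2 s^-2 K^-1) × (21.73 m^-2·N·s):  [m²·s⁻²·K⁻¹] · [kg·m⁻¹·s⁻¹] = kg·m·s⁻³·K⁻¹
Every term reduces to kg·m·s⁻³·K⁻¹.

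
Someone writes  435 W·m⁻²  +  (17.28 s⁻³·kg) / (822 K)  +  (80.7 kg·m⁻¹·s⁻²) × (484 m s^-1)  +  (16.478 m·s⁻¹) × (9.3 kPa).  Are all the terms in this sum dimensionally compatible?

Expand each in SI base units:
  435 W·m⁻²:  W·m⁻² = J·s⁻¹·m⁻² = kg·s⁻³
  (17.28 s⁻³·kg) / (822 K):  [kg·s⁻³] / [K] = kg·s⁻³·K⁻¹
  (80.7 kg·m⁻¹·s⁻²) × (484 m s^-1):  [kg·m⁻¹·s⁻²] · [m·s⁻¹] = kg·s⁻³
  (16.478 m·s⁻¹) × (9.3 kPa):  [m·s⁻¹] · [kg·m⁻¹·s⁻²] = kg·s⁻³
The terms do not share a single dimension (kg·s⁻³ vs kg·s⁻³·K⁻¹).

No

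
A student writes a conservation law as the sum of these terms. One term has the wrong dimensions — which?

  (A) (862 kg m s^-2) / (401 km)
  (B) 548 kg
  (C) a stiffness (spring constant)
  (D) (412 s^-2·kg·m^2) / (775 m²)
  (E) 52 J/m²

(B)

Work out the base dimensions of each:
  (A) [kg·m·s⁻²] / [m] = kg·s⁻²
  (B) kg
  (C) [stiffness (spring constant)] = kg·s⁻²
  (D) [kg·m²·s⁻²] / [m²] = kg·s⁻²
  (E) J·m⁻² = N·m·m⁻² = kg·s⁻²
All reduce to kg·s⁻² except (B), which is kg.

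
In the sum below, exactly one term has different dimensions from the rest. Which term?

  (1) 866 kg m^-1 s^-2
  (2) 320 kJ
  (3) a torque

(1)

Work out the base dimensions of each:
  (1) kg·m⁻¹·s⁻²
  (2) J = N·m = kg·m²·s⁻²
  (3) [torque] = kg·m²·s⁻²
All reduce to kg·m²·s⁻² except (1), which is kg·m⁻¹·s⁻².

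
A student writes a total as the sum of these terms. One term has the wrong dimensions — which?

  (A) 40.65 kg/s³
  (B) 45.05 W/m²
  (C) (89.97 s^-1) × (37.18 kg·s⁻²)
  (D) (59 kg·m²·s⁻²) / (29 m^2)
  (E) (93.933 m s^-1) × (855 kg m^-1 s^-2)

(D)

In SI base units:
  (A) kg·s⁻³
  (B) W·m⁻² = J·s⁻¹·m⁻² = kg·s⁻³
  (C) [s⁻¹] · [kg·s⁻²] = kg·s⁻³
  (D) [kg·m²·s⁻²] / [m²] = kg·s⁻²
  (E) [m·s⁻¹] · [kg·m⁻¹·s⁻²] = kg·s⁻³
All reduce to kg·s⁻³ except (D), which is kg·s⁻².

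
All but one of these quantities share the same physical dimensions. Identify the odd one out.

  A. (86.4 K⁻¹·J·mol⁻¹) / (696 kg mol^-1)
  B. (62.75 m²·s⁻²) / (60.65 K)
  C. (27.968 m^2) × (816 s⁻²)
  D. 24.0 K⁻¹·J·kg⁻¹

Dimensions:
  A. [kg·m²·s⁻²·K⁻¹·mol⁻¹] / [kg·mol⁻¹] = m²·s⁻²·K⁻¹
  B. [m²·s⁻²] / [K] = m²·s⁻²·K⁻¹
  C. [m²] · [s⁻²] = m²·s⁻²
  D. J·kg⁻¹·K⁻¹ = N·m·kg⁻¹·K⁻¹ = m²·s⁻²·K⁻¹
All reduce to m²·s⁻²·K⁻¹ except C., which is m²·s⁻².

C.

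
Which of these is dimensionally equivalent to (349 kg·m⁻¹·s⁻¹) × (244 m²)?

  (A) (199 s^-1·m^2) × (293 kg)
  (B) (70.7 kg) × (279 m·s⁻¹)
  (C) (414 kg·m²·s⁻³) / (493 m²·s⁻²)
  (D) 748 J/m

Reference: [kg·m⁻¹·s⁻¹] · [m²] = kg·m·s⁻¹.
Each option:
  (A) [m²·s⁻¹] · [kg] = kg·m²·s⁻¹
  (B) [kg] · [m·s⁻¹] = kg·m·s⁻¹  ← same
  (C) [kg·m²·s⁻³] / [m²·s⁻²] = kg·s⁻¹
  (D) J·m⁻¹ = N·m·m⁻¹ = kg·m·s⁻²
Only (B) matches kg·m·s⁻¹.

(B)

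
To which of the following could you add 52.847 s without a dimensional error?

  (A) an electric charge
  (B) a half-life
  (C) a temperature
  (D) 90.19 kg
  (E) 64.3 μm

(B)

Reference: s.
Each option:
  (A) [electric charge] = s·A
  (B) [half-life] = s  ← same
  (C) [temperature] = K
  (D) kg
  (E) m
Only (B) matches s.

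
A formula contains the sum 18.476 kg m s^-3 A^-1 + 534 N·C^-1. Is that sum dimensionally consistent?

Dimensions:
  18.476 kg m s^-3 A^-1:  kg·m·s⁻³·A⁻¹
  534 N·C^-1:  N·C⁻¹ = kg·m·s⁻²·(s·A)⁻¹ = kg·m·s⁻³·A⁻¹
Both are kg·m·s⁻³·A⁻¹, so they have the same dimensions and can be added.

Yes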